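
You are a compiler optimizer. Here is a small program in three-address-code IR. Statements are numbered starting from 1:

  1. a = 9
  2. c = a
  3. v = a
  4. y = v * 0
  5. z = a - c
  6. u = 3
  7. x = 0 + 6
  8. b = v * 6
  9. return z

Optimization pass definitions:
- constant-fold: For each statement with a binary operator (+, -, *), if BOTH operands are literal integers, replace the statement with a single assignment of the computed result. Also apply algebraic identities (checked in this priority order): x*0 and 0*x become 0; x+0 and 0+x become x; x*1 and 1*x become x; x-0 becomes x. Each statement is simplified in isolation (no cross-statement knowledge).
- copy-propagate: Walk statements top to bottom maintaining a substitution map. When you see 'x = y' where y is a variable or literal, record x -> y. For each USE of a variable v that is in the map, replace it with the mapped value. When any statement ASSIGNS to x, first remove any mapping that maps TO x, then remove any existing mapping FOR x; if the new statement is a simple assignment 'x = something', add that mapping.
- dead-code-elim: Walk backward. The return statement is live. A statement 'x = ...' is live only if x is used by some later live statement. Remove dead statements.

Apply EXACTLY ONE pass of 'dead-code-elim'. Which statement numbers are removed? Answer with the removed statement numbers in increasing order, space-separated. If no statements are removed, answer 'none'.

Backward liveness scan:
Stmt 1 'a = 9': KEEP (a is live); live-in = []
Stmt 2 'c = a': KEEP (c is live); live-in = ['a']
Stmt 3 'v = a': DEAD (v not in live set ['a', 'c'])
Stmt 4 'y = v * 0': DEAD (y not in live set ['a', 'c'])
Stmt 5 'z = a - c': KEEP (z is live); live-in = ['a', 'c']
Stmt 6 'u = 3': DEAD (u not in live set ['z'])
Stmt 7 'x = 0 + 6': DEAD (x not in live set ['z'])
Stmt 8 'b = v * 6': DEAD (b not in live set ['z'])
Stmt 9 'return z': KEEP (return); live-in = ['z']
Removed statement numbers: [3, 4, 6, 7, 8]
Surviving IR:
  a = 9
  c = a
  z = a - c
  return z

Answer: 3 4 6 7 8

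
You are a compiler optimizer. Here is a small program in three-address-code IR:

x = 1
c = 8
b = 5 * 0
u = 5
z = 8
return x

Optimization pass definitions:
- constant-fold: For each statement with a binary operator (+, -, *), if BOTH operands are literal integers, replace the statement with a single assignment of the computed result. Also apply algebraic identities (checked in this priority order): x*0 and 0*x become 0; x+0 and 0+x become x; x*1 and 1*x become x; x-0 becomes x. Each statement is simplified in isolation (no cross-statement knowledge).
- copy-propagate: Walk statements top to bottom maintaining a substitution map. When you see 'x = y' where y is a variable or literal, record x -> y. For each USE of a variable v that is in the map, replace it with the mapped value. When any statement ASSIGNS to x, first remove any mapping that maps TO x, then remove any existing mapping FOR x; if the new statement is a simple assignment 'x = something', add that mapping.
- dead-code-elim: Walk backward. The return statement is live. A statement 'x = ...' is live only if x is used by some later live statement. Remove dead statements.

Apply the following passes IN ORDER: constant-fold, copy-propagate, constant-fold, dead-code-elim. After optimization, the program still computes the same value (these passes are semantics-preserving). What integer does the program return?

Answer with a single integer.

Answer: 1

Derivation:
Initial IR:
  x = 1
  c = 8
  b = 5 * 0
  u = 5
  z = 8
  return x
After constant-fold (6 stmts):
  x = 1
  c = 8
  b = 0
  u = 5
  z = 8
  return x
After copy-propagate (6 stmts):
  x = 1
  c = 8
  b = 0
  u = 5
  z = 8
  return 1
After constant-fold (6 stmts):
  x = 1
  c = 8
  b = 0
  u = 5
  z = 8
  return 1
After dead-code-elim (1 stmts):
  return 1
Evaluate:
  x = 1  =>  x = 1
  c = 8  =>  c = 8
  b = 5 * 0  =>  b = 0
  u = 5  =>  u = 5
  z = 8  =>  z = 8
  return x = 1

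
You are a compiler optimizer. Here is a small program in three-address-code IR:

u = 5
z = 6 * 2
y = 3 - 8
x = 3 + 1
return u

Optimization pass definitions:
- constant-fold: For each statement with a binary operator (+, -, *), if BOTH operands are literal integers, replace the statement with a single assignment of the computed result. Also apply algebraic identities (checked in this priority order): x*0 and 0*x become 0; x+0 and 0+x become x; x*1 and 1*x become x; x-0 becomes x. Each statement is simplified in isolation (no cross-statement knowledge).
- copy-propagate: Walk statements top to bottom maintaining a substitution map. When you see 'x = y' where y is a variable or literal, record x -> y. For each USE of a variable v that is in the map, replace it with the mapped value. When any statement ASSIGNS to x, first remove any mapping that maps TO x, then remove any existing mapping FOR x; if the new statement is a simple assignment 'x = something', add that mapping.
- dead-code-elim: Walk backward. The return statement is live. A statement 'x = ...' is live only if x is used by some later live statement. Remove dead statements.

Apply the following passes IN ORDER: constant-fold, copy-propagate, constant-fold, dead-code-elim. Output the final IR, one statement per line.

Answer: return 5

Derivation:
Initial IR:
  u = 5
  z = 6 * 2
  y = 3 - 8
  x = 3 + 1
  return u
After constant-fold (5 stmts):
  u = 5
  z = 12
  y = -5
  x = 4
  return u
After copy-propagate (5 stmts):
  u = 5
  z = 12
  y = -5
  x = 4
  return 5
After constant-fold (5 stmts):
  u = 5
  z = 12
  y = -5
  x = 4
  return 5
After dead-code-elim (1 stmts):
  return 5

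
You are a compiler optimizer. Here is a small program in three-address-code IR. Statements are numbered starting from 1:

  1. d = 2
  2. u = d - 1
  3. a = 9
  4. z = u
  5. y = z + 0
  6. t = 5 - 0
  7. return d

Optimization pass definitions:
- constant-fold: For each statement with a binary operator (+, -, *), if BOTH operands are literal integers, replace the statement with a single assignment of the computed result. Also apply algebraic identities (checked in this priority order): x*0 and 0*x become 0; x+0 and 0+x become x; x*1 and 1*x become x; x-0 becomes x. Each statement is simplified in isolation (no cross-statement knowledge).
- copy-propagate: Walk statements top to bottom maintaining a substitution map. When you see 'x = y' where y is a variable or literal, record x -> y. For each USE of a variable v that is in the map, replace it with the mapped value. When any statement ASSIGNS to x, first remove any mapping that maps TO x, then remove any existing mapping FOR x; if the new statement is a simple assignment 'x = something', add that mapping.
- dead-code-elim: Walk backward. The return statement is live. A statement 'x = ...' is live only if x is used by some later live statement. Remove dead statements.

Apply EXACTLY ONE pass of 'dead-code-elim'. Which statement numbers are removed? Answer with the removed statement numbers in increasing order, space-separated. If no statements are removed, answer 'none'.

Answer: 2 3 4 5 6

Derivation:
Backward liveness scan:
Stmt 1 'd = 2': KEEP (d is live); live-in = []
Stmt 2 'u = d - 1': DEAD (u not in live set ['d'])
Stmt 3 'a = 9': DEAD (a not in live set ['d'])
Stmt 4 'z = u': DEAD (z not in live set ['d'])
Stmt 5 'y = z + 0': DEAD (y not in live set ['d'])
Stmt 6 't = 5 - 0': DEAD (t not in live set ['d'])
Stmt 7 'return d': KEEP (return); live-in = ['d']
Removed statement numbers: [2, 3, 4, 5, 6]
Surviving IR:
  d = 2
  return d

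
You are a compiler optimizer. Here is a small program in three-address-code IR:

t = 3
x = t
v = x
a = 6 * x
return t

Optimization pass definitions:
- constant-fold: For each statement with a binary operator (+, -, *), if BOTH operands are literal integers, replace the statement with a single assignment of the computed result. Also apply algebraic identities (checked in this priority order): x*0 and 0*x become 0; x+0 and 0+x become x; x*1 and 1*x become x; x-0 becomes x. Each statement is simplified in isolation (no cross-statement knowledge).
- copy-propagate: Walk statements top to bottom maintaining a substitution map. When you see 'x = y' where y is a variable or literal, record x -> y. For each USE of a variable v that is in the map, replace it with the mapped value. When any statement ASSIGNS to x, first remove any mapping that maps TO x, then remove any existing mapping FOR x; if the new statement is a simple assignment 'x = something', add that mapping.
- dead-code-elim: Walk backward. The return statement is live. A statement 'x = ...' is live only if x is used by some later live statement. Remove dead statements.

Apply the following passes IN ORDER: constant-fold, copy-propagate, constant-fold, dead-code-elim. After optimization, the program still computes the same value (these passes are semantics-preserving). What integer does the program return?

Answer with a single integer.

Initial IR:
  t = 3
  x = t
  v = x
  a = 6 * x
  return t
After constant-fold (5 stmts):
  t = 3
  x = t
  v = x
  a = 6 * x
  return t
After copy-propagate (5 stmts):
  t = 3
  x = 3
  v = 3
  a = 6 * 3
  return 3
After constant-fold (5 stmts):
  t = 3
  x = 3
  v = 3
  a = 18
  return 3
After dead-code-elim (1 stmts):
  return 3
Evaluate:
  t = 3  =>  t = 3
  x = t  =>  x = 3
  v = x  =>  v = 3
  a = 6 * x  =>  a = 18
  return t = 3

Answer: 3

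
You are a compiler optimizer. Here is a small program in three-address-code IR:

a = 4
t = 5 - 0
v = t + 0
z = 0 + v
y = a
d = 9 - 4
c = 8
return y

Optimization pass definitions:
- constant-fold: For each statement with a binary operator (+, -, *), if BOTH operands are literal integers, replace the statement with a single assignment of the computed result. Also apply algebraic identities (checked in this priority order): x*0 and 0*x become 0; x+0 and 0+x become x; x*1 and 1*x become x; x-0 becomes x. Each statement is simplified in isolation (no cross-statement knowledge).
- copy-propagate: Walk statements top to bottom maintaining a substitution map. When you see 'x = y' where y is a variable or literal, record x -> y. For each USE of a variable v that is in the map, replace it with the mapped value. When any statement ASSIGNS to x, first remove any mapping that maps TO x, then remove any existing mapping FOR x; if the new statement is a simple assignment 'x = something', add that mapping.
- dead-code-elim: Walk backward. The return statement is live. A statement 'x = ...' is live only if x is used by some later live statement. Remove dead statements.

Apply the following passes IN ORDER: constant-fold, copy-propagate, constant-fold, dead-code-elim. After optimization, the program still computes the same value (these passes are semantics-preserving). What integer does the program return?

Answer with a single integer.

Initial IR:
  a = 4
  t = 5 - 0
  v = t + 0
  z = 0 + v
  y = a
  d = 9 - 4
  c = 8
  return y
After constant-fold (8 stmts):
  a = 4
  t = 5
  v = t
  z = v
  y = a
  d = 5
  c = 8
  return y
After copy-propagate (8 stmts):
  a = 4
  t = 5
  v = 5
  z = 5
  y = 4
  d = 5
  c = 8
  return 4
After constant-fold (8 stmts):
  a = 4
  t = 5
  v = 5
  z = 5
  y = 4
  d = 5
  c = 8
  return 4
After dead-code-elim (1 stmts):
  return 4
Evaluate:
  a = 4  =>  a = 4
  t = 5 - 0  =>  t = 5
  v = t + 0  =>  v = 5
  z = 0 + v  =>  z = 5
  y = a  =>  y = 4
  d = 9 - 4  =>  d = 5
  c = 8  =>  c = 8
  return y = 4

Answer: 4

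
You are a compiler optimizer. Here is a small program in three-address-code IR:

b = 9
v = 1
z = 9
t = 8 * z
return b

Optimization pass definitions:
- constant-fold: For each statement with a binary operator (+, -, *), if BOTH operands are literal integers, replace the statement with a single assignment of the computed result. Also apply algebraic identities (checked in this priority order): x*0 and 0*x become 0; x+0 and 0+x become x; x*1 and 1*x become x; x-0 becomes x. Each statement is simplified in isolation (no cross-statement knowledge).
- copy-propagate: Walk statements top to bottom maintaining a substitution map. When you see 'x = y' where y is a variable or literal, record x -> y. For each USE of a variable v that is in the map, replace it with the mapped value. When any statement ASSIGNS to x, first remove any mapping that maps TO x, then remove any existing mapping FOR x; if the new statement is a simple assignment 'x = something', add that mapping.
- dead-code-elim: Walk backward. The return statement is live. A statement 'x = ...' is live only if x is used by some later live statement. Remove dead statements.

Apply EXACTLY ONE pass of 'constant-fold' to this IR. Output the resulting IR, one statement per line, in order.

Applying constant-fold statement-by-statement:
  [1] b = 9  (unchanged)
  [2] v = 1  (unchanged)
  [3] z = 9  (unchanged)
  [4] t = 8 * z  (unchanged)
  [5] return b  (unchanged)
Result (5 stmts):
  b = 9
  v = 1
  z = 9
  t = 8 * z
  return b

Answer: b = 9
v = 1
z = 9
t = 8 * z
return b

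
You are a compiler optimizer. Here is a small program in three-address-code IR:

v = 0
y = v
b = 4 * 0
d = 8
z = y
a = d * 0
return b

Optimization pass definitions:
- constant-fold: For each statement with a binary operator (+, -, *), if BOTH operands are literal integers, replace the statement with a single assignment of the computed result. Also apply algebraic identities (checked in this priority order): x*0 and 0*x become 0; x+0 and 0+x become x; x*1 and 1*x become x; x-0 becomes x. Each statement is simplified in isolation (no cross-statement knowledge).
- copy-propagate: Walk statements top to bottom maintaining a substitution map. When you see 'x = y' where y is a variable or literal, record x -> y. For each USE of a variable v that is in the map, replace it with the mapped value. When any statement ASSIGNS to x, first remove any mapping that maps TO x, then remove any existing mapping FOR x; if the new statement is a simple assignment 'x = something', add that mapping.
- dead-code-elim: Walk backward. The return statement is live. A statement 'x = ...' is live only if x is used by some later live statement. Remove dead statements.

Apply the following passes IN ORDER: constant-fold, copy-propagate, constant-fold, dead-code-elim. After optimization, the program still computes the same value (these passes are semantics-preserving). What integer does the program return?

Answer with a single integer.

Initial IR:
  v = 0
  y = v
  b = 4 * 0
  d = 8
  z = y
  a = d * 0
  return b
After constant-fold (7 stmts):
  v = 0
  y = v
  b = 0
  d = 8
  z = y
  a = 0
  return b
After copy-propagate (7 stmts):
  v = 0
  y = 0
  b = 0
  d = 8
  z = 0
  a = 0
  return 0
After constant-fold (7 stmts):
  v = 0
  y = 0
  b = 0
  d = 8
  z = 0
  a = 0
  return 0
After dead-code-elim (1 stmts):
  return 0
Evaluate:
  v = 0  =>  v = 0
  y = v  =>  y = 0
  b = 4 * 0  =>  b = 0
  d = 8  =>  d = 8
  z = y  =>  z = 0
  a = d * 0  =>  a = 0
  return b = 0

Answer: 0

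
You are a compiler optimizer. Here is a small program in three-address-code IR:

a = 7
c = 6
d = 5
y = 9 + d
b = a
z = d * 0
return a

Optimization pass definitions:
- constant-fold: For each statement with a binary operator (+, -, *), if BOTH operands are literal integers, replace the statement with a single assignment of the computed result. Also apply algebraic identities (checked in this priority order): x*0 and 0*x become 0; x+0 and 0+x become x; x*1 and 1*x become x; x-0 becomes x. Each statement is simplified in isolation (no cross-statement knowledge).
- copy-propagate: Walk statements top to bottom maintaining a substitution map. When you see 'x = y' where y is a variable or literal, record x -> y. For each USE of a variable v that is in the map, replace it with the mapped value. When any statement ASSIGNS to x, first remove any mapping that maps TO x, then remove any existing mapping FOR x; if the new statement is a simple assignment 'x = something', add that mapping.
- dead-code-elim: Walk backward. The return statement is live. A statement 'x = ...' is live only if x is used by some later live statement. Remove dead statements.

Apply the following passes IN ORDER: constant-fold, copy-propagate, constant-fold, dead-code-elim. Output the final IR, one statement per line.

Answer: return 7

Derivation:
Initial IR:
  a = 7
  c = 6
  d = 5
  y = 9 + d
  b = a
  z = d * 0
  return a
After constant-fold (7 stmts):
  a = 7
  c = 6
  d = 5
  y = 9 + d
  b = a
  z = 0
  return a
After copy-propagate (7 stmts):
  a = 7
  c = 6
  d = 5
  y = 9 + 5
  b = 7
  z = 0
  return 7
After constant-fold (7 stmts):
  a = 7
  c = 6
  d = 5
  y = 14
  b = 7
  z = 0
  return 7
After dead-code-elim (1 stmts):
  return 7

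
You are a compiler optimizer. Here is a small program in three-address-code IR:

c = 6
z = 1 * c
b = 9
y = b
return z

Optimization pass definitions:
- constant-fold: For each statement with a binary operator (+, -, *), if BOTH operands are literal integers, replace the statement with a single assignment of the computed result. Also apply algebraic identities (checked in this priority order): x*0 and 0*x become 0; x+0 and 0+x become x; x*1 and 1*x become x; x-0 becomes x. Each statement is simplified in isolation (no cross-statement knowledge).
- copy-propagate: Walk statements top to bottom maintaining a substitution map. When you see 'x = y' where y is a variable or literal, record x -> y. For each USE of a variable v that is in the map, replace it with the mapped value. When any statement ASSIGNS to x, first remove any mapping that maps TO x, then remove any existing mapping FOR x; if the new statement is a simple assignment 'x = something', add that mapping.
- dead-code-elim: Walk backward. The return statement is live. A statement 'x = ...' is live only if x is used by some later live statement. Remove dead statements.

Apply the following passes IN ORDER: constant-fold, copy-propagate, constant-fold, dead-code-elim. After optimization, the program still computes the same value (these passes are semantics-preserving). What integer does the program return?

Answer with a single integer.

Initial IR:
  c = 6
  z = 1 * c
  b = 9
  y = b
  return z
After constant-fold (5 stmts):
  c = 6
  z = c
  b = 9
  y = b
  return z
After copy-propagate (5 stmts):
  c = 6
  z = 6
  b = 9
  y = 9
  return 6
After constant-fold (5 stmts):
  c = 6
  z = 6
  b = 9
  y = 9
  return 6
After dead-code-elim (1 stmts):
  return 6
Evaluate:
  c = 6  =>  c = 6
  z = 1 * c  =>  z = 6
  b = 9  =>  b = 9
  y = b  =>  y = 9
  return z = 6

Answer: 6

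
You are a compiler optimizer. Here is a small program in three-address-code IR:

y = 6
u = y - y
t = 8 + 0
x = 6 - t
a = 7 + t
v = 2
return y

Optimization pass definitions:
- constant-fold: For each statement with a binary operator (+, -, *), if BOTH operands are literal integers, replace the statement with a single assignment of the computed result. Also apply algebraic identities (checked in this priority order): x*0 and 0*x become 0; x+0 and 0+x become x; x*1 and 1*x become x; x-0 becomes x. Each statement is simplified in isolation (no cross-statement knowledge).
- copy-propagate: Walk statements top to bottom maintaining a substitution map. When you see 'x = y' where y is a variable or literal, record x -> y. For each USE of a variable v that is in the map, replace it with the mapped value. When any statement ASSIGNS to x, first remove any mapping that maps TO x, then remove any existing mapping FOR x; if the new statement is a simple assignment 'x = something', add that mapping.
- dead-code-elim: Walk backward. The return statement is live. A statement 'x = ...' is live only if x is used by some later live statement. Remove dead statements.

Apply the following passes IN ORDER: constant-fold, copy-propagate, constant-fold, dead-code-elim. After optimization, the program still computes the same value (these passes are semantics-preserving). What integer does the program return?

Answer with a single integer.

Initial IR:
  y = 6
  u = y - y
  t = 8 + 0
  x = 6 - t
  a = 7 + t
  v = 2
  return y
After constant-fold (7 stmts):
  y = 6
  u = y - y
  t = 8
  x = 6 - t
  a = 7 + t
  v = 2
  return y
After copy-propagate (7 stmts):
  y = 6
  u = 6 - 6
  t = 8
  x = 6 - 8
  a = 7 + 8
  v = 2
  return 6
After constant-fold (7 stmts):
  y = 6
  u = 0
  t = 8
  x = -2
  a = 15
  v = 2
  return 6
After dead-code-elim (1 stmts):
  return 6
Evaluate:
  y = 6  =>  y = 6
  u = y - y  =>  u = 0
  t = 8 + 0  =>  t = 8
  x = 6 - t  =>  x = -2
  a = 7 + t  =>  a = 15
  v = 2  =>  v = 2
  return y = 6

Answer: 6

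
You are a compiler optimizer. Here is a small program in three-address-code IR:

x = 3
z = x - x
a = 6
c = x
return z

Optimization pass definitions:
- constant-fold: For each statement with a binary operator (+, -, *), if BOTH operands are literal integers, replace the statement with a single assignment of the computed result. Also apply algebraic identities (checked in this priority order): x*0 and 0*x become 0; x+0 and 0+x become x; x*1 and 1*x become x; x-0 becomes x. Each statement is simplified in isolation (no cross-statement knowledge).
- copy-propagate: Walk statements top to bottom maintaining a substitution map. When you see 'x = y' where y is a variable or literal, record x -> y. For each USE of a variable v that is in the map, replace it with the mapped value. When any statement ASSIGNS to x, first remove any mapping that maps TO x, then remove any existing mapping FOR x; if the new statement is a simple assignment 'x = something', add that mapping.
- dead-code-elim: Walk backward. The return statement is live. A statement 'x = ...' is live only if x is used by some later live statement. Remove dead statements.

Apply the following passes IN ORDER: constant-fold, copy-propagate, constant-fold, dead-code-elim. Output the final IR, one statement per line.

Initial IR:
  x = 3
  z = x - x
  a = 6
  c = x
  return z
After constant-fold (5 stmts):
  x = 3
  z = x - x
  a = 6
  c = x
  return z
After copy-propagate (5 stmts):
  x = 3
  z = 3 - 3
  a = 6
  c = 3
  return z
After constant-fold (5 stmts):
  x = 3
  z = 0
  a = 6
  c = 3
  return z
After dead-code-elim (2 stmts):
  z = 0
  return z

Answer: z = 0
return z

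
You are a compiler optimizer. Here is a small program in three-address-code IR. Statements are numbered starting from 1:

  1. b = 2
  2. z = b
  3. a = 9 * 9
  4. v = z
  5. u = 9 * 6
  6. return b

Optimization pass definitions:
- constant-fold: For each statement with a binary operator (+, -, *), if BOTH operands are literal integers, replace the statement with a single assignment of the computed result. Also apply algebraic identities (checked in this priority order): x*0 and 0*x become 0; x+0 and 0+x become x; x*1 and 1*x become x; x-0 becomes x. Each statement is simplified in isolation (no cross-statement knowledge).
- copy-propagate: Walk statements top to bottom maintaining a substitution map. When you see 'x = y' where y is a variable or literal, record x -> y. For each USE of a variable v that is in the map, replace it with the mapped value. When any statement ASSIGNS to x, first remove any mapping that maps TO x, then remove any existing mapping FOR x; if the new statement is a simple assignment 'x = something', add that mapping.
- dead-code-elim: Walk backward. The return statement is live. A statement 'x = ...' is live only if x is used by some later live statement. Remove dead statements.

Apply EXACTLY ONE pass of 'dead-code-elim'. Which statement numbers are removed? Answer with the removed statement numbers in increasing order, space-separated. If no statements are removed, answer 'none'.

Backward liveness scan:
Stmt 1 'b = 2': KEEP (b is live); live-in = []
Stmt 2 'z = b': DEAD (z not in live set ['b'])
Stmt 3 'a = 9 * 9': DEAD (a not in live set ['b'])
Stmt 4 'v = z': DEAD (v not in live set ['b'])
Stmt 5 'u = 9 * 6': DEAD (u not in live set ['b'])
Stmt 6 'return b': KEEP (return); live-in = ['b']
Removed statement numbers: [2, 3, 4, 5]
Surviving IR:
  b = 2
  return b

Answer: 2 3 4 5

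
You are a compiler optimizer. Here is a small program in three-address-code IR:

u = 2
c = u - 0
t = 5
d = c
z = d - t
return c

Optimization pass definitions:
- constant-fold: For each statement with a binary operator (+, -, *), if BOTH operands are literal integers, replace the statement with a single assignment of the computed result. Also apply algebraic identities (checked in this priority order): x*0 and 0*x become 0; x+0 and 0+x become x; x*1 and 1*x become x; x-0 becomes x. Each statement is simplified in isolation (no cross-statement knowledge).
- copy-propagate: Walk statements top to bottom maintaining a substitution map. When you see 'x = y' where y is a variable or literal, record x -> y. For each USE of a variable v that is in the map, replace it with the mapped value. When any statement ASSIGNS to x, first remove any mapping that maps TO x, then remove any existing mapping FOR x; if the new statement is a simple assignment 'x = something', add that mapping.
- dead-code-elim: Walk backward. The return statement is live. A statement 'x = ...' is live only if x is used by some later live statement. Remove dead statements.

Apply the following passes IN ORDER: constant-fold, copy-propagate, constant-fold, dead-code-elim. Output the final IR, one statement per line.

Answer: return 2

Derivation:
Initial IR:
  u = 2
  c = u - 0
  t = 5
  d = c
  z = d - t
  return c
After constant-fold (6 stmts):
  u = 2
  c = u
  t = 5
  d = c
  z = d - t
  return c
After copy-propagate (6 stmts):
  u = 2
  c = 2
  t = 5
  d = 2
  z = 2 - 5
  return 2
After constant-fold (6 stmts):
  u = 2
  c = 2
  t = 5
  d = 2
  z = -3
  return 2
After dead-code-elim (1 stmts):
  return 2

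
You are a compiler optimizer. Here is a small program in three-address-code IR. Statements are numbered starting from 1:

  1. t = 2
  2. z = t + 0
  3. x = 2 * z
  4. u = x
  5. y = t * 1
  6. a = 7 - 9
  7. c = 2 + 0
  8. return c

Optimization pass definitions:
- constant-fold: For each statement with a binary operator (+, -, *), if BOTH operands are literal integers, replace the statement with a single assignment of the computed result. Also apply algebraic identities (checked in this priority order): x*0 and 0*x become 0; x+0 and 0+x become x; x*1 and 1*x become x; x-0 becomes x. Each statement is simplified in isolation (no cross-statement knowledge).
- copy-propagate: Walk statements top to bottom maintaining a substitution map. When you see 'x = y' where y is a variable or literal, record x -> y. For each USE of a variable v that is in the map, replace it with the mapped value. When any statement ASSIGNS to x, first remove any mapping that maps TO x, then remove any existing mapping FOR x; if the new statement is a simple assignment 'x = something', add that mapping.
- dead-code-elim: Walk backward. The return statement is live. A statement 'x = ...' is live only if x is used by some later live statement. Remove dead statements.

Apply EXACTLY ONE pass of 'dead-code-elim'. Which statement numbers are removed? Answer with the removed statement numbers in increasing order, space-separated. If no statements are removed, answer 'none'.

Backward liveness scan:
Stmt 1 't = 2': DEAD (t not in live set [])
Stmt 2 'z = t + 0': DEAD (z not in live set [])
Stmt 3 'x = 2 * z': DEAD (x not in live set [])
Stmt 4 'u = x': DEAD (u not in live set [])
Stmt 5 'y = t * 1': DEAD (y not in live set [])
Stmt 6 'a = 7 - 9': DEAD (a not in live set [])
Stmt 7 'c = 2 + 0': KEEP (c is live); live-in = []
Stmt 8 'return c': KEEP (return); live-in = ['c']
Removed statement numbers: [1, 2, 3, 4, 5, 6]
Surviving IR:
  c = 2 + 0
  return c

Answer: 1 2 3 4 5 6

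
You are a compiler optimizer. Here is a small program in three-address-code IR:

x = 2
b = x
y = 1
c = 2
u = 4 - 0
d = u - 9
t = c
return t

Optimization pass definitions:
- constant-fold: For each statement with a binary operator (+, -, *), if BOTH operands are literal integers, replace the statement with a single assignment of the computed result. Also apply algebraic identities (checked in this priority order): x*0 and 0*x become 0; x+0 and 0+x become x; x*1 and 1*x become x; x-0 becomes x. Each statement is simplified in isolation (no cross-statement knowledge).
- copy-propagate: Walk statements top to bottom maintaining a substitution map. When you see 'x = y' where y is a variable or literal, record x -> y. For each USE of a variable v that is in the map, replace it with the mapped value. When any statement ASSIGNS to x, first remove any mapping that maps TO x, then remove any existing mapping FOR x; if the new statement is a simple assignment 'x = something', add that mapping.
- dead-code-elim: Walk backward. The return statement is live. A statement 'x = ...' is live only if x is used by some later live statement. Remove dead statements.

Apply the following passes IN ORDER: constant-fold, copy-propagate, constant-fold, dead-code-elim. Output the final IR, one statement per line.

Initial IR:
  x = 2
  b = x
  y = 1
  c = 2
  u = 4 - 0
  d = u - 9
  t = c
  return t
After constant-fold (8 stmts):
  x = 2
  b = x
  y = 1
  c = 2
  u = 4
  d = u - 9
  t = c
  return t
After copy-propagate (8 stmts):
  x = 2
  b = 2
  y = 1
  c = 2
  u = 4
  d = 4 - 9
  t = 2
  return 2
After constant-fold (8 stmts):
  x = 2
  b = 2
  y = 1
  c = 2
  u = 4
  d = -5
  t = 2
  return 2
After dead-code-elim (1 stmts):
  return 2

Answer: return 2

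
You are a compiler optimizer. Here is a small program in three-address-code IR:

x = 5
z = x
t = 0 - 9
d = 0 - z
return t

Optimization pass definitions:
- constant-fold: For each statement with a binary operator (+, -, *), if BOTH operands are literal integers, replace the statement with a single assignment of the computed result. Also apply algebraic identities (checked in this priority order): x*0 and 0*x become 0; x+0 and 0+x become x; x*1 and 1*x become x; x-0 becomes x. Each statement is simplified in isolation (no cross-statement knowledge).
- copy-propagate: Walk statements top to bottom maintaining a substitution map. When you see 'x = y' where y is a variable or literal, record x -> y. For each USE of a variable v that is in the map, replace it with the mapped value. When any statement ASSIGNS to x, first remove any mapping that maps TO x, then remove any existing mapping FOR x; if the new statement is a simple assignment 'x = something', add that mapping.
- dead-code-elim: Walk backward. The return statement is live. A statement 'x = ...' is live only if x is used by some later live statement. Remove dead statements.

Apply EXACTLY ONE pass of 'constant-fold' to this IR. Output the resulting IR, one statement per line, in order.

Answer: x = 5
z = x
t = -9
d = 0 - z
return t

Derivation:
Applying constant-fold statement-by-statement:
  [1] x = 5  (unchanged)
  [2] z = x  (unchanged)
  [3] t = 0 - 9  -> t = -9
  [4] d = 0 - z  (unchanged)
  [5] return t  (unchanged)
Result (5 stmts):
  x = 5
  z = x
  t = -9
  d = 0 - z
  return t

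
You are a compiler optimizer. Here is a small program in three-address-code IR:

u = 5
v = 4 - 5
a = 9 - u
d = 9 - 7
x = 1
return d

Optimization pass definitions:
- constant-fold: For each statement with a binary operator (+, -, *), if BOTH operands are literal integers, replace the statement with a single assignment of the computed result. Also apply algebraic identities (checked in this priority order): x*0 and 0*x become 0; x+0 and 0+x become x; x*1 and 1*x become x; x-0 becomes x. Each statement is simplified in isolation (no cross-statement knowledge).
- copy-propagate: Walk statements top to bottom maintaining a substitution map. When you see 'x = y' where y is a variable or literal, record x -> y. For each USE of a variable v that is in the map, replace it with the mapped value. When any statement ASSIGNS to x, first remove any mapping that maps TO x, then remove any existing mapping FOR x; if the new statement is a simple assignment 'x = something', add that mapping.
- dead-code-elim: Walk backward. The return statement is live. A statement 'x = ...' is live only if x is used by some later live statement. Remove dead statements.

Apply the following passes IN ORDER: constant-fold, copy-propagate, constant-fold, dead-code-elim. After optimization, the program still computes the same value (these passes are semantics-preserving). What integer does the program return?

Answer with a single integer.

Answer: 2

Derivation:
Initial IR:
  u = 5
  v = 4 - 5
  a = 9 - u
  d = 9 - 7
  x = 1
  return d
After constant-fold (6 stmts):
  u = 5
  v = -1
  a = 9 - u
  d = 2
  x = 1
  return d
After copy-propagate (6 stmts):
  u = 5
  v = -1
  a = 9 - 5
  d = 2
  x = 1
  return 2
After constant-fold (6 stmts):
  u = 5
  v = -1
  a = 4
  d = 2
  x = 1
  return 2
After dead-code-elim (1 stmts):
  return 2
Evaluate:
  u = 5  =>  u = 5
  v = 4 - 5  =>  v = -1
  a = 9 - u  =>  a = 4
  d = 9 - 7  =>  d = 2
  x = 1  =>  x = 1
  return d = 2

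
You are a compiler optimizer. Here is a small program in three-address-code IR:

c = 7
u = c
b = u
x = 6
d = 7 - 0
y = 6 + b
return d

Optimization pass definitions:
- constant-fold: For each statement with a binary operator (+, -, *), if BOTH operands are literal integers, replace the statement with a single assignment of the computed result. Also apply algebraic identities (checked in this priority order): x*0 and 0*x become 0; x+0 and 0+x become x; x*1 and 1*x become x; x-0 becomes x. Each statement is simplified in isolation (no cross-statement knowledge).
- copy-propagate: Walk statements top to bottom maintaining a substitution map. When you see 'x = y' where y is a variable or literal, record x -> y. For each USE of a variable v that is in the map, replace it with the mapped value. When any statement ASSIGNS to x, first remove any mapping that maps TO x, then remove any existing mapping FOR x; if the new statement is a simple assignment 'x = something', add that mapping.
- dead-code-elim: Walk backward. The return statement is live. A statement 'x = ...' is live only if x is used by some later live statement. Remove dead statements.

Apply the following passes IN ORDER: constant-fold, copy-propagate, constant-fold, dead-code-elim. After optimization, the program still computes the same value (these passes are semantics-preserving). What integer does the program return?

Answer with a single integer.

Initial IR:
  c = 7
  u = c
  b = u
  x = 6
  d = 7 - 0
  y = 6 + b
  return d
After constant-fold (7 stmts):
  c = 7
  u = c
  b = u
  x = 6
  d = 7
  y = 6 + b
  return d
After copy-propagate (7 stmts):
  c = 7
  u = 7
  b = 7
  x = 6
  d = 7
  y = 6 + 7
  return 7
After constant-fold (7 stmts):
  c = 7
  u = 7
  b = 7
  x = 6
  d = 7
  y = 13
  return 7
After dead-code-elim (1 stmts):
  return 7
Evaluate:
  c = 7  =>  c = 7
  u = c  =>  u = 7
  b = u  =>  b = 7
  x = 6  =>  x = 6
  d = 7 - 0  =>  d = 7
  y = 6 + b  =>  y = 13
  return d = 7

Answer: 7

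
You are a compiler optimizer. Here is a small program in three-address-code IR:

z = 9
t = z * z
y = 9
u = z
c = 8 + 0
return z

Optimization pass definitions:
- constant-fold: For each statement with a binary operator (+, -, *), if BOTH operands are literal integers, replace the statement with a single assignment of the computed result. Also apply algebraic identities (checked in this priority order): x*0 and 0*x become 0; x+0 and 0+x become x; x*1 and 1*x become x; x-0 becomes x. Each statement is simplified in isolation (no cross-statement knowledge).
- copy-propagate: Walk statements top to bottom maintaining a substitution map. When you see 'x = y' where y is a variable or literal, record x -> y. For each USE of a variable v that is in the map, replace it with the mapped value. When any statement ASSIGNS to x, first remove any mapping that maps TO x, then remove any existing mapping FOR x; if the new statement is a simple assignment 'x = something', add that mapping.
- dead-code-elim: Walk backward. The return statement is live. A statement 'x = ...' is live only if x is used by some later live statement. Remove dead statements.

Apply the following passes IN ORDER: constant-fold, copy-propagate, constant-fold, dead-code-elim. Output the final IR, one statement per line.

Initial IR:
  z = 9
  t = z * z
  y = 9
  u = z
  c = 8 + 0
  return z
After constant-fold (6 stmts):
  z = 9
  t = z * z
  y = 9
  u = z
  c = 8
  return z
After copy-propagate (6 stmts):
  z = 9
  t = 9 * 9
  y = 9
  u = 9
  c = 8
  return 9
After constant-fold (6 stmts):
  z = 9
  t = 81
  y = 9
  u = 9
  c = 8
  return 9
After dead-code-elim (1 stmts):
  return 9

Answer: return 9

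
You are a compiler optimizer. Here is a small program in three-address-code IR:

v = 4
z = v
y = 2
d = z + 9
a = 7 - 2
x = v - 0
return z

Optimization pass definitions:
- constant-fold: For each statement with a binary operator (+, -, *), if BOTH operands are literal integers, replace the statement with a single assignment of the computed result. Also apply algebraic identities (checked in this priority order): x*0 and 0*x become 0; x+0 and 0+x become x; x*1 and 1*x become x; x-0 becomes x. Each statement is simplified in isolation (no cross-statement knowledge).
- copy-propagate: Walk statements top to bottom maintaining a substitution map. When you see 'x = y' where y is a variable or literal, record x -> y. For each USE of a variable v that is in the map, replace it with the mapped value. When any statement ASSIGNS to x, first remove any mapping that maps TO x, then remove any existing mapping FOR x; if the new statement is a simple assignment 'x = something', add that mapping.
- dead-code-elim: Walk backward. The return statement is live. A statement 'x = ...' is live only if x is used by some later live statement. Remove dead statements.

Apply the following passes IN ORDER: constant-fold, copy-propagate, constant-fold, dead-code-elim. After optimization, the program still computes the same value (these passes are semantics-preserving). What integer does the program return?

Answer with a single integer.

Answer: 4

Derivation:
Initial IR:
  v = 4
  z = v
  y = 2
  d = z + 9
  a = 7 - 2
  x = v - 0
  return z
After constant-fold (7 stmts):
  v = 4
  z = v
  y = 2
  d = z + 9
  a = 5
  x = v
  return z
After copy-propagate (7 stmts):
  v = 4
  z = 4
  y = 2
  d = 4 + 9
  a = 5
  x = 4
  return 4
After constant-fold (7 stmts):
  v = 4
  z = 4
  y = 2
  d = 13
  a = 5
  x = 4
  return 4
After dead-code-elim (1 stmts):
  return 4
Evaluate:
  v = 4  =>  v = 4
  z = v  =>  z = 4
  y = 2  =>  y = 2
  d = z + 9  =>  d = 13
  a = 7 - 2  =>  a = 5
  x = v - 0  =>  x = 4
  return z = 4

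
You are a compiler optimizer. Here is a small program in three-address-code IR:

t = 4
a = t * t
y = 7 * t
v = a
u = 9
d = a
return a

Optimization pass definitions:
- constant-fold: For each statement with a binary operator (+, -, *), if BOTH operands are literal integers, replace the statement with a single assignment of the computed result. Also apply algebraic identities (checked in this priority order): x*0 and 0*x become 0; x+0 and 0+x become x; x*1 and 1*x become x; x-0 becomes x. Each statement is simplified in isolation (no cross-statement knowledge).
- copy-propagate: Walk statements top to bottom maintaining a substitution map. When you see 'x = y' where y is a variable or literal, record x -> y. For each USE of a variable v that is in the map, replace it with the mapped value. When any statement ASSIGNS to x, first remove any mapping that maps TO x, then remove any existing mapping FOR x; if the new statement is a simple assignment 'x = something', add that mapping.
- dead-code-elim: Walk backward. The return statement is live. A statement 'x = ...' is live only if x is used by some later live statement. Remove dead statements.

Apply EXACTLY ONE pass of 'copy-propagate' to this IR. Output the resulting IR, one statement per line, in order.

Answer: t = 4
a = 4 * 4
y = 7 * 4
v = a
u = 9
d = a
return a

Derivation:
Applying copy-propagate statement-by-statement:
  [1] t = 4  (unchanged)
  [2] a = t * t  -> a = 4 * 4
  [3] y = 7 * t  -> y = 7 * 4
  [4] v = a  (unchanged)
  [5] u = 9  (unchanged)
  [6] d = a  (unchanged)
  [7] return a  (unchanged)
Result (7 stmts):
  t = 4
  a = 4 * 4
  y = 7 * 4
  v = a
  u = 9
  d = a
  return a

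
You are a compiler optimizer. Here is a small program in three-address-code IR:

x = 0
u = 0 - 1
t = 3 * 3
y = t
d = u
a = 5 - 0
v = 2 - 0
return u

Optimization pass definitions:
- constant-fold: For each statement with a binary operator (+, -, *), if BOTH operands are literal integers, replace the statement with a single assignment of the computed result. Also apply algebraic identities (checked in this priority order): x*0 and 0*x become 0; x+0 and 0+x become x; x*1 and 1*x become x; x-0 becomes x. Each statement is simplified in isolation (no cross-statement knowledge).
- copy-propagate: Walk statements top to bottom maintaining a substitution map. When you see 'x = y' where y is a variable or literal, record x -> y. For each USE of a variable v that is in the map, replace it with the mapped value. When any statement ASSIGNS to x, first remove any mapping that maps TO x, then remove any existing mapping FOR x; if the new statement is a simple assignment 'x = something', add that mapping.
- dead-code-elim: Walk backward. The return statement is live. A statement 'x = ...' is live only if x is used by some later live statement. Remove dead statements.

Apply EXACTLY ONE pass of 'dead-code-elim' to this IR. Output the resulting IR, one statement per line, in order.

Answer: u = 0 - 1
return u

Derivation:
Applying dead-code-elim statement-by-statement:
  [8] return u  -> KEEP (return); live=['u']
  [7] v = 2 - 0  -> DEAD (v not live)
  [6] a = 5 - 0  -> DEAD (a not live)
  [5] d = u  -> DEAD (d not live)
  [4] y = t  -> DEAD (y not live)
  [3] t = 3 * 3  -> DEAD (t not live)
  [2] u = 0 - 1  -> KEEP; live=[]
  [1] x = 0  -> DEAD (x not live)
Result (2 stmts):
  u = 0 - 1
  return u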